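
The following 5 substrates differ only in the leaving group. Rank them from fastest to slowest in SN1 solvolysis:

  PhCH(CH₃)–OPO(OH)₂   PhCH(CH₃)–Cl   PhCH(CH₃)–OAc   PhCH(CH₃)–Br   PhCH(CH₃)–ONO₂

With the same alkyl group throughout, only the leaving group differentiates the rates.
The more stable X⁻ (or X) is on its own — i.e. the weaker a base it is — the better a leaving group it makes.
PhCH(CH₃)–Br loses Br⁻: pKₐ(HBr) ≈ -9
PhCH(CH₃)–Cl loses Cl⁻: pKₐ(HCl) ≈ -7
PhCH(CH₃)–ONO₂ loses NO₃⁻: pKₐ(HNO₃) ≈ -1.3
PhCH(CH₃)–OPO(OH)₂ loses H₂PO₄⁻: pKₐ(H₃PO₄) ≈ 2.1
PhCH(CH₃)–OAc loses AcO⁻: pKₐ(CH₃COOH) ≈ 4.8

PhCH(CH₃)–Br > PhCH(CH₃)–Cl > PhCH(CH₃)–ONO₂ > PhCH(CH₃)–OPO(OH)₂ > PhCH(CH₃)–OAc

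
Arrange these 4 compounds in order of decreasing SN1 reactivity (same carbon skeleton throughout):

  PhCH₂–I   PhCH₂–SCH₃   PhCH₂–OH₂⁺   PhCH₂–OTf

PhCH₂–OTf > PhCH₂–I > PhCH₂–OH₂⁺ > PhCH₂–SCH₃

The skeletons are identical, so relative rate is governed entirely by leaving-group ability.
A good leaving group is a weak base: the lower the pKₐ of its conjugate acid, the more readily it departs.
PhCH₂–OTf loses OTf⁻: pKₐ(CF₃SO₃H (triflic acid)) ≈ -14
PhCH₂–I loses I⁻: pKₐ(HI) ≈ -10
PhCH₂–OH₂⁺ loses H₂O: pKₐ(H₃O⁺) ≈ -1.7
PhCH₂–SCH₃ loses RS⁻: pKₐ(RSH (a thiol)) ≈ 10.5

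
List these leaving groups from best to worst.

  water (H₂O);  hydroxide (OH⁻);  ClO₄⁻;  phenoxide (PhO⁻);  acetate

ClO₄⁻ > water (H₂O) > acetate > phenoxide (PhO⁻) > hydroxide (OH⁻)

Leaving-group ability tracks the stability of the departed species; conjugate-acid pKₐ is the usual yardstick (lower pKₐ → better LG).
ClO₄⁻: pKₐ(HClO₄) ≈ -10 — extremely weak base; rarely used for safety reasons
water (H₂O): pKₐ(H₃O⁺) ≈ -1.7
acetate: pKₐ(CH₃COOH) ≈ 4.8 — resonance-stabilised but still a weak base
phenoxide (PhO⁻): pKₐ(C₆H₅OH (phenol)) ≈ 10
hydroxide (OH⁻): pKₐ(H₂O) ≈ 15.7 — strong base; essentially never leaves without prior activation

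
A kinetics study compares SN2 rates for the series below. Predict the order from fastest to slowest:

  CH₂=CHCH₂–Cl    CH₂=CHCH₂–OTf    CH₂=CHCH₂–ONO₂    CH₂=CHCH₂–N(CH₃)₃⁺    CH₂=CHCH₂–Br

Same R in every case — rank the leaving groups.
Leaving-group ability tracks the stability of the departed species; conjugate-acid pKₐ is the usual yardstick (lower pKₐ → better LG).
CH₂=CHCH₂–OTf loses OTf⁻: pKₐ(CF₃SO₃H (triflic acid)) ≈ -14
CH₂=CHCH₂–Br loses Br⁻: pKₐ(HBr) ≈ -9
CH₂=CHCH₂–Cl loses Cl⁻: pKₐ(HCl) ≈ -7
CH₂=CHCH₂–ONO₂ loses NO₃⁻: pKₐ(HNO₃) ≈ -1.3
CH₂=CHCH₂–N(CH₃)₃⁺ loses NR'₃: pKₐ(R'₃NH⁺) ≈ 10.7

CH₂=CHCH₂–OTf > CH₂=CHCH₂–Br > CH₂=CHCH₂–Cl > CH₂=CHCH₂–ONO₂ > CH₂=CHCH₂–N(CH₃)₃⁺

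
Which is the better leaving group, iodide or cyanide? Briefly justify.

iodide is the better leaving group.
pKₐ(HI) ≈ -10 versus pKₐ(HCN) ≈ 9.2: iodide is the much weaker base.
Large, highly polarisable; very weak base.

iodide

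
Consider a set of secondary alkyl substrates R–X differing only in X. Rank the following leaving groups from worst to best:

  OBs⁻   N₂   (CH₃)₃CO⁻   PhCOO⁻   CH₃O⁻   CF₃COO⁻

(CH₃)₃CO⁻ < CH₃O⁻ < PhCOO⁻ < CF₃COO⁻ < OBs⁻ < N₂

N₂: no meaningful conjugate acid; N₂ departs as an exceptionally stable neutral molecule
OBs⁻: pKₐ(p-BrC₆H₄SO₃H) ≈ -2.8
CF₃COO⁻: pKₐ(CF₃COOH) ≈ 0.2 — strongly electron-withdrawing CF₃ stabilises the carboxylate
PhCOO⁻: pKₐ(C₆H₅COOH) ≈ 4.2 — aryl carboxylate
CH₃O⁻: pKₐ(CH₃OH) ≈ 15.5 — strong base; alkoxides do not leave unassisted
(CH₃)₃CO⁻: pKₐ(t-BuOH) ≈ 18 — bulky, strongly basic alkoxide
Reversing gives the worst-to-best order requested.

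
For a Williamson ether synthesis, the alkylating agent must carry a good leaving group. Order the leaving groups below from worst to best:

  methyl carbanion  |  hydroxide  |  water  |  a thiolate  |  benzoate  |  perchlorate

perchlorate: pKₐ(HClO₄) ≈ -10 — extremely weak base; rarely used for safety reasons
water: pKₐ(H₃O⁺) ≈ -1.7
benzoate: pKₐ(C₆H₅COOH) ≈ 4.2 — aryl carboxylate
a thiolate: pKₐ(RSH (a thiol)) ≈ 10.5 — moderately basic; rarely leaves without activation
hydroxide: pKₐ(H₂O) ≈ 15.7 — strong base; essentially never leaves without prior activation
methyl carbanion: pKₐ(CH₄) ≈ 48
The question asks for worst first, so the sequence is read in increasing leaving-group ability.

methyl carbanion < hydroxide < a thiolate < benzoate < water < perchlorate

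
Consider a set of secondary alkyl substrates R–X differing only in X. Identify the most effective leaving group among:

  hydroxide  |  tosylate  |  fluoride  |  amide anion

Rank by basicity of the departing species: weakest base leaves most easily.
tosylate: pKₐ(p-CH₃C₆H₄SO₃H (TsOH)) ≈ -2.8
fluoride: pKₐ(HF) ≈ 3.2
hydroxide: pKₐ(H₂O) ≈ 15.7
amide anion: pKₐ(NH₃) ≈ 38

tosylate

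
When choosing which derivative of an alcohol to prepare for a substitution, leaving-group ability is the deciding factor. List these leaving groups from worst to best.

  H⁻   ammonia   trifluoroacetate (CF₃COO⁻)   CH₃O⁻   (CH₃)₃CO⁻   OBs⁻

H⁻ < (CH₃)₃CO⁻ < CH₃O⁻ < ammonia < trifluoroacetate (CF₃COO⁻) < OBs⁻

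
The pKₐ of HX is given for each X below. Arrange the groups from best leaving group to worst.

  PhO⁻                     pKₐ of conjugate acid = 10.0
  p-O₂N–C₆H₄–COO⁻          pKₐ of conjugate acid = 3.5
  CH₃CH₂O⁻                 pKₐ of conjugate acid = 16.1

Lower conjugate-acid pKₐ ⇒ weaker base ⇒ better leaving group.
Sorting by the given values: p-O₂N–C₆H₄–COO⁻ (3.5), PhO⁻ (10.0), CH₃CH₂O⁻ (16.1).

p-O₂N–C₆H₄–COO⁻ > PhO⁻ > CH₃CH₂O⁻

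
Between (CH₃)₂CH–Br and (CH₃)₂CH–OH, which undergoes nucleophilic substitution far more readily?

From (CH₃)₂CH–OH the departing group would be OH⁻ (pKₐ(H₂O) ≈ 15.7). Strong base; essentially never leaves without prior activation.
From (CH₃)₂CH–Br the leaving group is Br⁻ (pKₐ(HBr) ≈ -9). Weak base; good leaving group.
(In practice (CH₃)₂CH–Br is made from (CH₃)₂CH–OH by treatment with PBr₃, replacing the hydroxyl with bromide.)

(CH₃)₂CH–Br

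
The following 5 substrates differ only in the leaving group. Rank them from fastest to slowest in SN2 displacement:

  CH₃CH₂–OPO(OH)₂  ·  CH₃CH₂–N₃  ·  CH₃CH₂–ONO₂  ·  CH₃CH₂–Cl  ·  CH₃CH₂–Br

CH₃CH₂–Br > CH₃CH₂–Cl > CH₃CH₂–ONO₂ > CH₃CH₂–OPO(OH)₂ > CH₃CH₂–N₃

Identical carbon frameworks mean the comparison reduces to leaving-group quality.
Leaving-group ability tracks the stability of the departed species; conjugate-acid pKₐ is the usual yardstick (lower pKₐ → better LG).
CH₃CH₂–Br loses Br⁻: pKₐ(HBr) ≈ -9
CH₃CH₂–Cl loses Cl⁻: pKₐ(HCl) ≈ -7
CH₃CH₂–ONO₂ loses NO₃⁻: pKₐ(HNO₃) ≈ -1.3
CH₃CH₂–OPO(OH)₂ loses H₂PO₄⁻: pKₐ(H₃PO₄) ≈ 2.1
CH₃CH₂–N₃ loses N₃⁻: pKₐ(HN₃) ≈ 4.7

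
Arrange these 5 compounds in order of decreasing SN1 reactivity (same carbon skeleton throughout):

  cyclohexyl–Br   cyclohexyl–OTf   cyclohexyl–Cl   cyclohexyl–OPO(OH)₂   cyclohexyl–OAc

cyclohexyl–OTf > cyclohexyl–Br > cyclohexyl–Cl > cyclohexyl–OPO(OH)₂ > cyclohexyl–OAc

With the same alkyl group throughout, only the leaving group differentiates the rates.
Leaving-group ability tracks the stability of the departed species; conjugate-acid pKₐ is the usual yardstick (lower pKₐ → better LG).
cyclohexyl–OTf loses OTf⁻: pKₐ(CF₃SO₃H (triflic acid)) ≈ -14
cyclohexyl–Br loses Br⁻: pKₐ(HBr) ≈ -9
cyclohexyl–Cl loses Cl⁻: pKₐ(HCl) ≈ -7
cyclohexyl–OPO(OH)₂ loses H₂PO₄⁻: pKₐ(H₃PO₄) ≈ 2.1
cyclohexyl–OAc loses AcO⁻: pKₐ(CH₃COOH) ≈ 4.8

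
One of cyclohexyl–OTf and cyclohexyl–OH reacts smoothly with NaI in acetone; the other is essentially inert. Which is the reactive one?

From cyclohexyl–OH the departing group would be OH⁻ (pKₐ(H₂O) ≈ 15.7). Strong base; essentially never leaves without prior activation.
From cyclohexyl–OTf the leaving group is OTf⁻ (pKₐ(CF₃SO₃H (triflic acid)) ≈ -14). Charge spread over three oxygens and a CF₃ group; the premier leaving group in synthesis.
(In practice cyclohexyl–OTf is made from cyclohexyl–OH by treatment with Tf₂O / 2,6-lutidine, converting the hydroxyl into a triflate.)

cyclohexyl–OTf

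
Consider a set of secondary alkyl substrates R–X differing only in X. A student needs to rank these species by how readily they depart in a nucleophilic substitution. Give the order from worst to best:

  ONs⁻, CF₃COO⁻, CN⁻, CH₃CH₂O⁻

CH₃CH₂O⁻ < CN⁻ < CF₃COO⁻ < ONs⁻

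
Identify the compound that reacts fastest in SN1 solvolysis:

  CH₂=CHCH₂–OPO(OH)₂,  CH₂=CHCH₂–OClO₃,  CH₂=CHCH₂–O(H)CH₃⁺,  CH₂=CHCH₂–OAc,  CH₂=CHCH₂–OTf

Same R in every case — rank the leaving groups.
The more stable X⁻ (or X) is on its own — i.e. the weaker a base it is — the better a leaving group it makes.
CH₂=CHCH₂–OTf loses OTf⁻: pKₐ(CF₃SO₃H (triflic acid)) ≈ -14
CH₂=CHCH₂–OClO₃ loses ClO₄⁻: pKₐ(HClO₄) ≈ -10
CH₂=CHCH₂–O(H)CH₃⁺ loses R'OH: pKₐ(R'OH₂⁺) ≈ -2.4
CH₂=CHCH₂–OPO(OH)₂ loses H₂PO₄⁻: pKₐ(H₃PO₄) ≈ 2.1
CH₂=CHCH₂–OAc loses AcO⁻: pKₐ(CH₃COOH) ≈ 4.8

CH₂=CHCH₂–OTf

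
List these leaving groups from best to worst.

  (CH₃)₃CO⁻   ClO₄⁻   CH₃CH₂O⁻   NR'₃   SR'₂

ClO₄⁻: pKₐ(HClO₄) ≈ -10
SR'₂: pKₐ(R'₂SH⁺) ≈ -7
NR'₃: pKₐ(R'₃NH⁺) ≈ 10.7
CH₃CH₂O⁻: pKₐ(CH₃CH₂OH) ≈ 16 — strong base; alkoxides do not leave unassisted
(CH₃)₃CO⁻: pKₐ(t-BuOH) ≈ 18 — bulky, strongly basic alkoxide

ClO₄⁻ > SR'₂ > NR'₃ > CH₃CH₂O⁻ > (CH₃)₃CO⁻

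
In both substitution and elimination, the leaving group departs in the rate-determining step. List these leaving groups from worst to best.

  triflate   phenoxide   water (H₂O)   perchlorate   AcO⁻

phenoxide < AcO⁻ < water (H₂O) < perchlorate < triflate

Rank by basicity of the departing species: weakest base leaves most easily.
triflate: pKₐ(CF₃SO₃H (triflic acid)) ≈ -14 — charge spread over three oxygens and a CF₃ group; the premier leaving group in synthesis
perchlorate: pKₐ(HClO₄) ≈ -10 — extremely weak base; rarely used for safety reasons
water (H₂O): pKₐ(H₃O⁺) ≈ -1.7 — neutral; leaves from a protonated alcohol (R–OH₂⁺)
AcO⁻: pKₐ(CH₃COOH) ≈ 4.8 — resonance-stabilised but still a weak base
phenoxide: pKₐ(C₆H₅OH (phenol)) ≈ 10
Listed from poorest to best leaving group as asked.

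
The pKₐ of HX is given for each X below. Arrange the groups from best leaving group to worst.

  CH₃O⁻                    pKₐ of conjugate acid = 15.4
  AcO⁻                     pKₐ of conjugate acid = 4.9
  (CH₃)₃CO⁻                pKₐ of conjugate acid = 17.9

AcO⁻ > CH₃O⁻ > (CH₃)₃CO⁻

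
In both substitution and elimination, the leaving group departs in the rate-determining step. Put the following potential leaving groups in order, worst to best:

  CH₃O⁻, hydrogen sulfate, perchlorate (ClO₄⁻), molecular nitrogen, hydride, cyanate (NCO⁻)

A good leaving group is a weak base: the lower the pKₐ of its conjugate acid, the more readily it departs.
molecular nitrogen: no meaningful conjugate acid; N₂ departs as an exceptionally stable neutral molecule
perchlorate (ClO₄⁻): pKₐ(HClO₄) ≈ -10 — extremely weak base; rarely used for safety reasons
hydrogen sulfate: pKₐ(H₂SO₄) ≈ -3 — conjugate base of a strong mineral acid
cyanate (NCO⁻): pKₐ(HOCN) ≈ 3.5 — resonance between N and O
CH₃O⁻: pKₐ(CH₃OH) ≈ 15.5
hydride: pKₐ(H₂) ≈ 36
The question asks for worst first, so the sequence is read in increasing leaving-group ability.

hydride < CH₃O⁻ < cyanate (NCO⁻) < hydrogen sulfate < perchlorate (ClO₄⁻) < molecular nitrogen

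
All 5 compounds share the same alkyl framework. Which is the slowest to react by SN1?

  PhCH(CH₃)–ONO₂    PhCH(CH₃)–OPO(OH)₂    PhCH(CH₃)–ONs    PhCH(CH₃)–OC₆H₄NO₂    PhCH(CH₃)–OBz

PhCH(CH₃)–OC₆H₄NO₂

The skeletons are identical, so relative rate is governed entirely by leaving-group ability.
Rank by basicity of the departing species: weakest base leaves most easily.
PhCH(CH₃)–ONs loses ONs⁻: pKₐ(p-O₂NC₆H₄SO₃H) ≈ -3.5
PhCH(CH₃)–ONO₂ loses NO₃⁻: pKₐ(HNO₃) ≈ -1.3
PhCH(CH₃)–OPO(OH)₂ loses H₂PO₄⁻: pKₐ(H₃PO₄) ≈ 2.1
PhCH(CH₃)–OBz loses PhCOO⁻: pKₐ(C₆H₅COOH) ≈ 4.2
PhCH(CH₃)–OC₆H₄NO₂ loses p-O₂N–C₆H₄–O⁻: pKₐ(p-nitrophenol) ≈ 7.2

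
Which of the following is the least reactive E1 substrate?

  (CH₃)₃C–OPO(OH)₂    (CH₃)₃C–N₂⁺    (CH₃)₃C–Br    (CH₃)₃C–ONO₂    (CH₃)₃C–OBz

(CH₃)₃C–OBz

The skeletons are identical, so relative rate is governed entirely by leaving-group ability.
Rank by basicity of the departing species: weakest base leaves most easily.
(CH₃)₃C–N₂⁺ loses N₂: no meaningful conjugate acid; N₂ departs as an exceptionally stable neutral molecule
(CH₃)₃C–Br loses Br⁻: pKₐ(HBr) ≈ -9
(CH₃)₃C–ONO₂ loses NO₃⁻: pKₐ(HNO₃) ≈ -1.3
(CH₃)₃C–OPO(OH)₂ loses H₂PO₄⁻: pKₐ(H₃PO₄) ≈ 2.1
(CH₃)₃C–OBz loses PhCOO⁻: pKₐ(C₆H₅COOH) ≈ 4.2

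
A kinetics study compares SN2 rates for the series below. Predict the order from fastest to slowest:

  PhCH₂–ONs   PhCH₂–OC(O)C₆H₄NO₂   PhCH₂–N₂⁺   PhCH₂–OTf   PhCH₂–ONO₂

PhCH₂–N₂⁺ > PhCH₂–OTf > PhCH₂–ONs > PhCH₂–ONO₂ > PhCH₂–OC(O)C₆H₄NO₂

With the same alkyl group throughout, only the leaving group differentiates the rates.
Rank by basicity of the departing species: weakest base leaves most easily.
PhCH₂–N₂⁺ loses N₂: no meaningful conjugate acid; N₂ departs as an exceptionally stable neutral molecule
PhCH₂–OTf loses OTf⁻: pKₐ(CF₃SO₃H (triflic acid)) ≈ -14
PhCH₂–ONs loses ONs⁻: pKₐ(p-O₂NC₆H₄SO₃H) ≈ -3.5
PhCH₂–ONO₂ loses NO₃⁻: pKₐ(HNO₃) ≈ -1.3
PhCH₂–OC(O)C₆H₄NO₂ loses p-O₂N–C₆H₄–COO⁻: pKₐ(p-nitrobenzoic acid) ≈ 3.4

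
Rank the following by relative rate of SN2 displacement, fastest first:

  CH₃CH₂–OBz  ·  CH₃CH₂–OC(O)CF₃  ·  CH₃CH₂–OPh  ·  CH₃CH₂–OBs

CH₃CH₂–OBs > CH₃CH₂–OC(O)CF₃ > CH₃CH₂–OBz > CH₃CH₂–OPh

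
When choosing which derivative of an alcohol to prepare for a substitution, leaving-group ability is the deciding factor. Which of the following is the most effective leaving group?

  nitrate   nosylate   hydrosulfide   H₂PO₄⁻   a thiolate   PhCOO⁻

nosylate

nosylate: pKₐ(p-O₂NC₆H₄SO₃H) ≈ -3.5
nitrate: pKₐ(HNO₃) ≈ -1.3
H₂PO₄⁻: pKₐ(H₃PO₄) ≈ 2.1
PhCOO⁻: pKₐ(C₆H₅COOH) ≈ 4.2
hydrosulfide: pKₐ(H₂S) ≈ 7
a thiolate: pKₐ(RSH (a thiol)) ≈ 10.5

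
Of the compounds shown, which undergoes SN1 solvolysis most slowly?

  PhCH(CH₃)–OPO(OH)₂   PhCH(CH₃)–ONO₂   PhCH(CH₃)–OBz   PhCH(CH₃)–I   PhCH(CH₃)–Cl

PhCH(CH₃)–OBz

With the same alkyl group throughout, only the leaving group differentiates the rates.
Leaving-group ability tracks the stability of the departed species; conjugate-acid pKₐ is the usual yardstick (lower pKₐ → better LG).
PhCH(CH₃)–I loses I⁻: pKₐ(HI) ≈ -10
PhCH(CH₃)–Cl loses Cl⁻: pKₐ(HCl) ≈ -7
PhCH(CH₃)–ONO₂ loses NO₃⁻: pKₐ(HNO₃) ≈ -1.3
PhCH(CH₃)–OPO(OH)₂ loses H₂PO₄⁻: pKₐ(H₃PO₄) ≈ 2.1
PhCH(CH₃)–OBz loses PhCOO⁻: pKₐ(C₆H₅COOH) ≈ 4.2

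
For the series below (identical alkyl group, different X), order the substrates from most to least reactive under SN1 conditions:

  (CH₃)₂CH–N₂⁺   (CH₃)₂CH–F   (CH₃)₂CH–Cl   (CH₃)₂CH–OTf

Identical carbon frameworks mean the comparison reduces to leaving-group quality.
A good leaving group is a weak base: the lower the pKₐ of its conjugate acid, the more readily it departs.
(CH₃)₂CH–N₂⁺ loses N₂: no meaningful conjugate acid; N₂ departs as an exceptionally stable neutral molecule
(CH₃)₂CH–OTf loses OTf⁻: pKₐ(CF₃SO₃H (triflic acid)) ≈ -14
(CH₃)₂CH–Cl loses Cl⁻: pKₐ(HCl) ≈ -7
(CH₃)₂CH–F loses F⁻: pKₐ(HF) ≈ 3.2

(CH₃)₂CH–N₂⁺ > (CH₃)₂CH–OTf > (CH₃)₂CH–Cl > (CH₃)₂CH–F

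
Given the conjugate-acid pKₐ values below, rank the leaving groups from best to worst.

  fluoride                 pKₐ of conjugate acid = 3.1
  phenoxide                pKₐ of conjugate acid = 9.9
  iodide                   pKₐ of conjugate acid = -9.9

Lower conjugate-acid pKₐ ⇒ weaker base ⇒ better leaving group.
Sorting by the given values: iodide (-9.9), fluoride (3.1), phenoxide (9.9).

iodide > fluoride > phenoxide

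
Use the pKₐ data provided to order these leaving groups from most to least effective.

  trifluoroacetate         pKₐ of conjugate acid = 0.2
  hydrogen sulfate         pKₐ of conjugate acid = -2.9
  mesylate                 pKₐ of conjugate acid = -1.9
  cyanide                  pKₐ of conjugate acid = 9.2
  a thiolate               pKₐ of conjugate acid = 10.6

hydrogen sulfate > mesylate > trifluoroacetate > cyanide > a thiolate

Lower conjugate-acid pKₐ ⇒ weaker base ⇒ better leaving group.
Sorting by the given values: hydrogen sulfate (-2.9), mesylate (-1.9), trifluoroacetate (0.2), cyanide (9.2), a thiolate (10.6).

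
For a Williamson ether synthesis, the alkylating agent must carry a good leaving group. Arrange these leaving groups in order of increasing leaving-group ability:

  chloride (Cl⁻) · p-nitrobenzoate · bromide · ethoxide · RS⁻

ethoxide < RS⁻ < p-nitrobenzoate < chloride (Cl⁻) < bromide

bromide: pKₐ(HBr) ≈ -9 — weak base; good leaving group
chloride (Cl⁻): pKₐ(HCl) ≈ -7
p-nitrobenzoate: pKₐ(p-nitrobenzoic acid) ≈ 3.4 — electron-withdrawing nitro group stabilises the carboxylate
RS⁻: pKₐ(RSH (a thiol)) ≈ 10.5
ethoxide: pKₐ(CH₃CH₂OH) ≈ 16 — strong base; alkoxides do not leave unassisted
Listed from poorest to best leaving group as asked.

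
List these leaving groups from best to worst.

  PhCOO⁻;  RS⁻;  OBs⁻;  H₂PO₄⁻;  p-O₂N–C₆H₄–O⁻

OBs⁻: pKₐ(p-BrC₆H₄SO₃H) ≈ -2.8
H₂PO₄⁻: pKₐ(H₃PO₄) ≈ 2.1 — moderate base; biological leaving group after further activation
PhCOO⁻: pKₐ(C₆H₅COOH) ≈ 4.2 — aryl carboxylate
p-O₂N–C₆H₄–O⁻: pKₐ(p-nitrophenol) ≈ 7.2
RS⁻: pKₐ(RSH (a thiol)) ≈ 10.5

OBs⁻ > H₂PO₄⁻ > PhCOO⁻ > p-O₂N–C₆H₄–O⁻ > RS⁻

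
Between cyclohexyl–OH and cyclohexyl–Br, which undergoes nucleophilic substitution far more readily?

From cyclohexyl–OH the departing group would be OH⁻ (pKₐ(H₂O) ≈ 15.7). Strong base; essentially never leaves without prior activation.
From cyclohexyl–Br the leaving group is Br⁻ (pKₐ(HBr) ≈ -9). Weak base; good leaving group.
(In practice cyclohexyl–Br is made from cyclohexyl–OH by treatment with PBr₃, replacing the hydroxyl with bromide.)

cyclohexyl–Br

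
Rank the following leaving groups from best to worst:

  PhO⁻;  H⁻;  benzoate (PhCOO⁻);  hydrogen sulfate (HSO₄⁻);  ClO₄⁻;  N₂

A good leaving group is a weak base: the lower the pKₐ of its conjugate acid, the more readily it departs.
N₂: no meaningful conjugate acid; N₂ departs as an exceptionally stable neutral molecule
ClO₄⁻: pKₐ(HClO₄) ≈ -10
hydrogen sulfate (HSO₄⁻): pKₐ(H₂SO₄) ≈ -3
benzoate (PhCOO⁻): pKₐ(C₆H₅COOH) ≈ 4.2
PhO⁻: pKₐ(C₆H₅OH (phenol)) ≈ 10
H⁻: pKₐ(H₂) ≈ 36

N₂ > ClO₄⁻ > hydrogen sulfate (HSO₄⁻) > benzoate (PhCOO⁻) > PhO⁻ > H⁻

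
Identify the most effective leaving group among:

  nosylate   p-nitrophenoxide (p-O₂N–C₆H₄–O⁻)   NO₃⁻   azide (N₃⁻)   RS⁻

Leaving-group ability tracks the stability of the departed species; conjugate-acid pKₐ is the usual yardstick (lower pKₐ → better LG).
nosylate: pKₐ(p-O₂NC₆H₄SO₃H) ≈ -3.5
NO₃⁻: pKₐ(HNO₃) ≈ -1.3
azide (N₃⁻): pKₐ(HN₃) ≈ 4.7
p-nitrophenoxide (p-O₂N–C₆H₄–O⁻): pKₐ(p-nitrophenol) ≈ 7.2
RS⁻: pKₐ(RSH (a thiol)) ≈ 10.5

nosylate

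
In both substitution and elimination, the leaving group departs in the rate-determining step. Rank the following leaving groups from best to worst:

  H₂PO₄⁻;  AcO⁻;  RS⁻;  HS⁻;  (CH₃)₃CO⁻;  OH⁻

H₂PO₄⁻ > AcO⁻ > HS⁻ > RS⁻ > OH⁻ > (CH₃)₃CO⁻

Rank by basicity of the departing species: weakest base leaves most easily.
H₂PO₄⁻: pKₐ(H₃PO₄) ≈ 2.1
AcO⁻: pKₐ(CH₃COOH) ≈ 4.8 — resonance-stabilised but still a weak base
HS⁻: pKₐ(H₂S) ≈ 7 — larger and more polarisable than the oxygen analogue
RS⁻: pKₐ(RSH (a thiol)) ≈ 10.5 — moderately basic; rarely leaves without activation
OH⁻: pKₐ(H₂O) ≈ 15.7
(CH₃)₃CO⁻: pKₐ(t-BuOH) ≈ 18 — bulky, strongly basic alkoxide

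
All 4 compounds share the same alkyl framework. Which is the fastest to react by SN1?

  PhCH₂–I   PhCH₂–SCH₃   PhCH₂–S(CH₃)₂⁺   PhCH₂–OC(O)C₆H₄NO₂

PhCH₂–I

With the same alkyl group throughout, only the leaving group differentiates the rates.
Leaving-group ability tracks the stability of the departed species; conjugate-acid pKₐ is the usual yardstick (lower pKₐ → better LG).
PhCH₂–I loses I⁻: pKₐ(HI) ≈ -10
PhCH₂–S(CH₃)₂⁺ loses SR'₂: pKₐ(R'₂SH⁺) ≈ -7
PhCH₂–OC(O)C₆H₄NO₂ loses p-O₂N–C₆H₄–COO⁻: pKₐ(p-nitrobenzoic acid) ≈ 3.4
PhCH₂–SCH₃ loses RS⁻: pKₐ(RSH (a thiol)) ≈ 10.5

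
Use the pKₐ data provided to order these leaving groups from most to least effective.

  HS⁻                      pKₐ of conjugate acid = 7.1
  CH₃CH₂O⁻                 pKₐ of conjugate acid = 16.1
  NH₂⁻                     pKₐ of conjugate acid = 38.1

Lower conjugate-acid pKₐ ⇒ weaker base ⇒ better leaving group.
Sorting by the given values: HS⁻ (7.1), CH₃CH₂O⁻ (16.1), NH₂⁻ (38.1).

HS⁻ > CH₃CH₂O⁻ > NH₂⁻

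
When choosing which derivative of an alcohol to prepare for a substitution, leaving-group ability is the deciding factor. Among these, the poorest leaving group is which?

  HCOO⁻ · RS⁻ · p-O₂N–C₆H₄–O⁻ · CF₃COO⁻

RS⁻

Leaving-group ability tracks the stability of the departed species; conjugate-acid pKₐ is the usual yardstick (lower pKₐ → better LG).
CF₃COO⁻: pKₐ(CF₃COOH) ≈ 0.2
HCOO⁻: pKₐ(HCOOH) ≈ 3.8
p-O₂N–C₆H₄–O⁻: pKₐ(p-nitrophenol) ≈ 7.2
RS⁻: pKₐ(RSH (a thiol)) ≈ 10.5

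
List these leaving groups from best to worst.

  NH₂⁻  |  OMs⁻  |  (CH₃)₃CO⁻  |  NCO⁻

Rank by basicity of the departing species: weakest base leaves most easily.
OMs⁻: pKₐ(CH₃SO₃H (MsOH)) ≈ -1.9
NCO⁻: pKₐ(HOCN) ≈ 3.5
(CH₃)₃CO⁻: pKₐ(t-BuOH) ≈ 18
NH₂⁻: pKₐ(NH₃) ≈ 38

OMs⁻ > NCO⁻ > (CH₃)₃CO⁻ > NH₂⁻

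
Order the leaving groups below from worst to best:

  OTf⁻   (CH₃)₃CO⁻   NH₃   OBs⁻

(CH₃)₃CO⁻ < NH₃ < OBs⁻ < OTf⁻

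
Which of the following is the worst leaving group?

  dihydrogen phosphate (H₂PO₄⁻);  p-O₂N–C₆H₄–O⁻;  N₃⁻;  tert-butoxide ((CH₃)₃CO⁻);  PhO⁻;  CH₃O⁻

tert-butoxide ((CH₃)₃CO⁻)

dihydrogen phosphate (H₂PO₄⁻): pKₐ(H₃PO₄) ≈ 2.1
N₃⁻: pKₐ(HN₃) ≈ 4.7
p-O₂N–C₆H₄–O⁻: pKₐ(p-nitrophenol) ≈ 7.2
PhO⁻: pKₐ(C₆H₅OH (phenol)) ≈ 10
CH₃O⁻: pKₐ(CH₃OH) ≈ 15.5
tert-butoxide ((CH₃)₃CO⁻): pKₐ(t-BuOH) ≈ 18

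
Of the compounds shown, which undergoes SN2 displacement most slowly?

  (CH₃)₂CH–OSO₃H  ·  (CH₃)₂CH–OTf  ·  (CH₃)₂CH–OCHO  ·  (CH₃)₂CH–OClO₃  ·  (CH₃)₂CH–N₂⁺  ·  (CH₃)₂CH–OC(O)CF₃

Same R in every case — rank the leaving groups.
Rank by basicity of the departing species: weakest base leaves most easily.
(CH₃)₂CH–N₂⁺ loses N₂: no meaningful conjugate acid; N₂ departs as an exceptionally stable neutral molecule
(CH₃)₂CH–OTf loses OTf⁻: pKₐ(CF₃SO₃H (triflic acid)) ≈ -14
(CH₃)₂CH–OClO₃ loses ClO₄⁻: pKₐ(HClO₄) ≈ -10
(CH₃)₂CH–OSO₃H loses HSO₄⁻: pKₐ(H₂SO₄) ≈ -3
(CH₃)₂CH–OC(O)CF₃ loses CF₃COO⁻: pKₐ(CF₃COOH) ≈ 0.2
(CH₃)₂CH–OCHO loses HCOO⁻: pKₐ(HCOOH) ≈ 3.8

(CH₃)₂CH–OCHO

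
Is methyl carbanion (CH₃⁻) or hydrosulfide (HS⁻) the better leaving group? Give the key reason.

hydrosulfide (HS⁻)

hydrosulfide (HS⁻) is the better leaving group.
pKₐ(H₂S) ≈ 7 versus pKₐ(CH₄) ≈ 48: hydrosulfide (HS⁻) is the much weaker base.
Larger and more polarisable than the oxygen analogue.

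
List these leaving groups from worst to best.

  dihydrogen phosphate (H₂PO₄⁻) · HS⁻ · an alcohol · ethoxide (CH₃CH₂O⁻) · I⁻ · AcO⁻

Leaving-group ability tracks the stability of the departed species; conjugate-acid pKₐ is the usual yardstick (lower pKₐ → better LG).
I⁻: pKₐ(HI) ≈ -10
an alcohol: pKₐ(R'OH₂⁺) ≈ -2.4
dihydrogen phosphate (H₂PO₄⁻): pKₐ(H₃PO₄) ≈ 2.1
AcO⁻: pKₐ(CH₃COOH) ≈ 4.8
HS⁻: pKₐ(H₂S) ≈ 7
ethoxide (CH₃CH₂O⁻): pKₐ(CH₃CH₂OH) ≈ 16
Reversing gives the worst-to-best order requested.

ethoxide (CH₃CH₂O⁻) < HS⁻ < AcO⁻ < dihydrogen phosphate (H₂PO₄⁻) < an alcohol < I⁻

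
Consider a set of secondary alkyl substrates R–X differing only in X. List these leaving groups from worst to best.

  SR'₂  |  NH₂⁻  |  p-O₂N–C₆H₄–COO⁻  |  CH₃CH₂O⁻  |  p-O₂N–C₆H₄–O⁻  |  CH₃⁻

Leaving-group ability tracks the stability of the departed species; conjugate-acid pKₐ is the usual yardstick (lower pKₐ → better LG).
SR'₂: pKₐ(R'₂SH⁺) ≈ -7 — neutral; leaves from a sulfonium salt (R–SR'₂⁺)
p-O₂N–C₆H₄–COO⁻: pKₐ(p-nitrobenzoic acid) ≈ 3.4
p-O₂N–C₆H₄–O⁻: pKₐ(p-nitrophenol) ≈ 7.2 — nitro group delocalises the charge; the classic chromogenic LG
CH₃CH₂O⁻: pKₐ(CH₃CH₂OH) ≈ 16 — strong base; alkoxides do not leave unassisted
NH₂⁻: pKₐ(NH₃) ≈ 38
CH₃⁻: pKₐ(CH₄) ≈ 48
The question asks for worst first, so the sequence is read in increasing leaving-group ability.

CH₃⁻ < NH₂⁻ < CH₃CH₂O⁻ < p-O₂N–C₆H₄–O⁻ < p-O₂N–C₆H₄–COO⁻ < SR'₂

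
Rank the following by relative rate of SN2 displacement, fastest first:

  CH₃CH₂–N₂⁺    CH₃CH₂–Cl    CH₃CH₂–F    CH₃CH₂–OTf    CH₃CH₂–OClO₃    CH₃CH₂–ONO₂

CH₃CH₂–N₂⁺ > CH₃CH₂–OTf > CH₃CH₂–OClO₃ > CH₃CH₂–Cl > CH₃CH₂–ONO₂ > CH₃CH₂–F

Identical carbon frameworks mean the comparison reduces to leaving-group quality.
Rank by basicity of the departing species: weakest base leaves most easily.
CH₃CH₂–N₂⁺ loses N₂: no meaningful conjugate acid; N₂ departs as an exceptionally stable neutral molecule
CH₃CH₂–OTf loses OTf⁻: pKₐ(CF₃SO₃H (triflic acid)) ≈ -14
CH₃CH₂–OClO₃ loses ClO₄⁻: pKₐ(HClO₄) ≈ -10
CH₃CH₂–Cl loses Cl⁻: pKₐ(HCl) ≈ -7
CH₃CH₂–ONO₂ loses NO₃⁻: pKₐ(HNO₃) ≈ -1.3
CH₃CH₂–F loses F⁻: pKₐ(HF) ≈ 3.2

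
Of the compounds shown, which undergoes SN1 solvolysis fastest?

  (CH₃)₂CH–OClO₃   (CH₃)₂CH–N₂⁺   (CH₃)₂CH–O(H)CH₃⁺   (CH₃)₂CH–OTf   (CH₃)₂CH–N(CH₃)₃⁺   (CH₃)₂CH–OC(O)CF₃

(CH₃)₂CH–N₂⁺

Same R in every case — rank the leaving groups.
The more stable X⁻ (or X) is on its own — i.e. the weaker a base it is — the better a leaving group it makes.
(CH₃)₂CH–N₂⁺ loses N₂: no meaningful conjugate acid; N₂ departs as an exceptionally stable neutral molecule
(CH₃)₂CH–OTf loses OTf⁻: pKₐ(CF₃SO₃H (triflic acid)) ≈ -14
(CH₃)₂CH–OClO₃ loses ClO₄⁻: pKₐ(HClO₄) ≈ -10
(CH₃)₂CH–O(H)CH₃⁺ loses R'OH: pKₐ(R'OH₂⁺) ≈ -2.4
(CH₃)₂CH–OC(O)CF₃ loses CF₃COO⁻: pKₐ(CF₃COOH) ≈ 0.2
(CH₃)₂CH–N(CH₃)₃⁺ loses NR'₃: pKₐ(R'₃NH⁺) ≈ 10.7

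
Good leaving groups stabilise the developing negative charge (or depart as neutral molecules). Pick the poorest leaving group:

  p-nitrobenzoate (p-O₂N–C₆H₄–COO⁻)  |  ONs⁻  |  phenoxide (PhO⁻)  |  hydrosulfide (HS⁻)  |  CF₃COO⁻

Leaving-group ability tracks the stability of the departed species; conjugate-acid pKₐ is the usual yardstick (lower pKₐ → better LG).
ONs⁻: pKₐ(p-O₂NC₆H₄SO₃H) ≈ -3.5
CF₃COO⁻: pKₐ(CF₃COOH) ≈ 0.2
p-nitrobenzoate (p-O₂N–C₆H₄–COO⁻): pKₐ(p-nitrobenzoic acid) ≈ 3.4
hydrosulfide (HS⁻): pKₐ(H₂S) ≈ 7
phenoxide (PhO⁻): pKₐ(C₆H₅OH (phenol)) ≈ 10

phenoxide (PhO⁻)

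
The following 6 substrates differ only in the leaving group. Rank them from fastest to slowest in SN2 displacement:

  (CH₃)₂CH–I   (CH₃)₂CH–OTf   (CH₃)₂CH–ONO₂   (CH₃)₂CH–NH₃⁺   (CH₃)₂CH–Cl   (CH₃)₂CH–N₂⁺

(CH₃)₂CH–N₂⁺ > (CH₃)₂CH–OTf > (CH₃)₂CH–I > (CH₃)₂CH–Cl > (CH₃)₂CH–ONO₂ > (CH₃)₂CH–NH₃⁺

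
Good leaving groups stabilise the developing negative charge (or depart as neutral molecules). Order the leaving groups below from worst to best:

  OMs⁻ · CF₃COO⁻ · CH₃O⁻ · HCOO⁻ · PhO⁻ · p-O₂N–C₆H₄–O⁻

CH₃O⁻ < PhO⁻ < p-O₂N–C₆H₄–O⁻ < HCOO⁻ < CF₃COO⁻ < OMs⁻

A good leaving group is a weak base: the lower the pKₐ of its conjugate acid, the more readily it departs.
OMs⁻: pKₐ(CH₃SO₃H (MsOH)) ≈ -1.9
CF₃COO⁻: pKₐ(CF₃COOH) ≈ 0.2
HCOO⁻: pKₐ(HCOOH) ≈ 3.8
p-O₂N–C₆H₄–O⁻: pKₐ(p-nitrophenol) ≈ 7.2
PhO⁻: pKₐ(C₆H₅OH (phenol)) ≈ 10
CH₃O⁻: pKₐ(CH₃OH) ≈ 15.5
Listed from poorest to best leaving group as asked.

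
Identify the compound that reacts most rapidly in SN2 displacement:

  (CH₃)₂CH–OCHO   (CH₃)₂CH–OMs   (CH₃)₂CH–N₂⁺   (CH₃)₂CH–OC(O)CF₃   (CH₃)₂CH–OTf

(CH₃)₂CH–N₂⁺

Same R in every case — rank the leaving groups.
The more stable X⁻ (or X) is on its own — i.e. the weaker a base it is — the better a leaving group it makes.
(CH₃)₂CH–N₂⁺ loses N₂: no meaningful conjugate acid; N₂ departs as an exceptionally stable neutral molecule
(CH₃)₂CH–OTf loses OTf⁻: pKₐ(CF₃SO₃H (triflic acid)) ≈ -14
(CH₃)₂CH–OMs loses OMs⁻: pKₐ(CH₃SO₃H (MsOH)) ≈ -1.9
(CH₃)₂CH–OC(O)CF₃ loses CF₃COO⁻: pKₐ(CF₃COOH) ≈ 0.2
(CH₃)₂CH–OCHO loses HCOO⁻: pKₐ(HCOOH) ≈ 3.8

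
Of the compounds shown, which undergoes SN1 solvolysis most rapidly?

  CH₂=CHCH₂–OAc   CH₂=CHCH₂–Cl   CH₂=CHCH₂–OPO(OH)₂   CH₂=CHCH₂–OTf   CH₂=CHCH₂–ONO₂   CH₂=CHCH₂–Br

CH₂=CHCH₂–OTf

The skeletons are identical, so relative rate is governed entirely by leaving-group ability.
Rank by basicity of the departing species: weakest base leaves most easily.
CH₂=CHCH₂–OTf loses OTf⁻: pKₐ(CF₃SO₃H (triflic acid)) ≈ -14
CH₂=CHCH₂–Br loses Br⁻: pKₐ(HBr) ≈ -9
CH₂=CHCH₂–Cl loses Cl⁻: pKₐ(HCl) ≈ -7
CH₂=CHCH₂–ONO₂ loses NO₃⁻: pKₐ(HNO₃) ≈ -1.3
CH₂=CHCH₂–OPO(OH)₂ loses H₂PO₄⁻: pKₐ(H₃PO₄) ≈ 2.1
CH₂=CHCH₂–OAc loses AcO⁻: pKₐ(CH₃COOH) ≈ 4.8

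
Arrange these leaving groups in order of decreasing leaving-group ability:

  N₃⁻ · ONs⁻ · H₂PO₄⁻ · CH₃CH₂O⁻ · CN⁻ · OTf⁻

OTf⁻ > ONs⁻ > H₂PO₄⁻ > N₃⁻ > CN⁻ > CH₃CH₂O⁻

OTf⁻: pKₐ(CF₃SO₃H (triflic acid)) ≈ -14
ONs⁻: pKₐ(p-O₂NC₆H₄SO₃H) ≈ -3.5
H₂PO₄⁻: pKₐ(H₃PO₄) ≈ 2.1
N₃⁻: pKₐ(HN₃) ≈ 4.7
CN⁻: pKₐ(HCN) ≈ 9.2
CH₃CH₂O⁻: pKₐ(CH₃CH₂OH) ≈ 16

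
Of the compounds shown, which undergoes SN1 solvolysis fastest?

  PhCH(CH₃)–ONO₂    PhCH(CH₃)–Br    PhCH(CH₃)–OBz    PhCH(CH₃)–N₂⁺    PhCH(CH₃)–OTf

PhCH(CH₃)–N₂⁺

With the same alkyl group throughout, only the leaving group differentiates the rates.
Leaving-group ability tracks the stability of the departed species; conjugate-acid pKₐ is the usual yardstick (lower pKₐ → better LG).
PhCH(CH₃)–N₂⁺ loses N₂: no meaningful conjugate acid; N₂ departs as an exceptionally stable neutral molecule
PhCH(CH₃)–OTf loses OTf⁻: pKₐ(CF₃SO₃H (triflic acid)) ≈ -14
PhCH(CH₃)–Br loses Br⁻: pKₐ(HBr) ≈ -9
PhCH(CH₃)–ONO₂ loses NO₃⁻: pKₐ(HNO₃) ≈ -1.3
PhCH(CH₃)–OBz loses PhCOO⁻: pKₐ(C₆H₅COOH) ≈ 4.2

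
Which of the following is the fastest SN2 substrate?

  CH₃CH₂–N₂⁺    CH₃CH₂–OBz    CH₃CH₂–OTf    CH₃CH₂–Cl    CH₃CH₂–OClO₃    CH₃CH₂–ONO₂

CH₃CH₂–N₂⁺

Identical carbon frameworks mean the comparison reduces to leaving-group quality.
The more stable X⁻ (or X) is on its own — i.e. the weaker a base it is — the better a leaving group it makes.
CH₃CH₂–N₂⁺ loses N₂: no meaningful conjugate acid; N₂ departs as an exceptionally stable neutral molecule
CH₃CH₂–OTf loses OTf⁻: pKₐ(CF₃SO₃H (triflic acid)) ≈ -14
CH₃CH₂–OClO₃ loses ClO₄⁻: pKₐ(HClO₄) ≈ -10
CH₃CH₂–Cl loses Cl⁻: pKₐ(HCl) ≈ -7
CH₃CH₂–ONO₂ loses NO₃⁻: pKₐ(HNO₃) ≈ -1.3
CH₃CH₂–OBz loses PhCOO⁻: pKₐ(C₆H₅COOH) ≈ 4.2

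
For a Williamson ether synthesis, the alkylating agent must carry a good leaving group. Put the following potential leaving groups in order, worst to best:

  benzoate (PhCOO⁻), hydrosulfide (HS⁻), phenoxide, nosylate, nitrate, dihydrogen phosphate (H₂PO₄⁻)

nosylate: pKₐ(p-O₂NC₆H₄SO₃H) ≈ -3.5
nitrate: pKₐ(HNO₃) ≈ -1.3
dihydrogen phosphate (H₂PO₄⁻): pKₐ(H₃PO₄) ≈ 2.1
benzoate (PhCOO⁻): pKₐ(C₆H₅COOH) ≈ 4.2
hydrosulfide (HS⁻): pKₐ(H₂S) ≈ 7
phenoxide: pKₐ(C₆H₅OH (phenol)) ≈ 10
Reversing gives the worst-to-best order requested.

phenoxide < hydrosulfide (HS⁻) < benzoate (PhCOO⁻) < dihydrogen phosphate (H₂PO₄⁻) < nitrate < nosylate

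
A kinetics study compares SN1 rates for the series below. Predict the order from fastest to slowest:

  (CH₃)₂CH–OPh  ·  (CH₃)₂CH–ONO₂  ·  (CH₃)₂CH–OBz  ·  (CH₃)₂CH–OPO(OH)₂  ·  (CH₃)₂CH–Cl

With the same alkyl group throughout, only the leaving group differentiates the rates.
Leaving-group ability tracks the stability of the departed species; conjugate-acid pKₐ is the usual yardstick (lower pKₐ → better LG).
(CH₃)₂CH–Cl loses Cl⁻: pKₐ(HCl) ≈ -7
(CH₃)₂CH–ONO₂ loses NO₃⁻: pKₐ(HNO₃) ≈ -1.3
(CH₃)₂CH–OPO(OH)₂ loses H₂PO₄⁻: pKₐ(H₃PO₄) ≈ 2.1
(CH₃)₂CH–OBz loses PhCOO⁻: pKₐ(C₆H₅COOH) ≈ 4.2
(CH₃)₂CH–OPh loses PhO⁻: pKₐ(C₆H₅OH (phenol)) ≈ 10

(CH₃)₂CH–Cl > (CH₃)₂CH–ONO₂ > (CH₃)₂CH–OPO(OH)₂ > (CH₃)₂CH–OBz > (CH₃)₂CH–OPh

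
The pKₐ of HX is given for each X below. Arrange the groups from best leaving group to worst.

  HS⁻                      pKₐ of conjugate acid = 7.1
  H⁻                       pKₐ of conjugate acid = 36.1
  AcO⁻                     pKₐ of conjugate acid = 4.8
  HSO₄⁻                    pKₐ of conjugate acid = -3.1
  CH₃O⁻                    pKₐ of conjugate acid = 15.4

HSO₄⁻ > AcO⁻ > HS⁻ > CH₃O⁻ > H⁻

Lower conjugate-acid pKₐ ⇒ weaker base ⇒ better leaving group.
Sorting by the given values: HSO₄⁻ (-3.1), AcO⁻ (4.8), HS⁻ (7.1), CH₃O⁻ (15.4), H⁻ (36.1).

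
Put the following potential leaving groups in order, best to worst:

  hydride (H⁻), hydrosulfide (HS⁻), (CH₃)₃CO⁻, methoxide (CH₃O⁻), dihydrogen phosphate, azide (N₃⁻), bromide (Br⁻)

Leaving-group ability tracks the stability of the departed species; conjugate-acid pKₐ is the usual yardstick (lower pKₐ → better LG).
bromide (Br⁻): pKₐ(HBr) ≈ -9
dihydrogen phosphate: pKₐ(H₃PO₄) ≈ 2.1
azide (N₃⁻): pKₐ(HN₃) ≈ 4.7
hydrosulfide (HS⁻): pKₐ(H₂S) ≈ 7
methoxide (CH₃O⁻): pKₐ(CH₃OH) ≈ 15.5
(CH₃)₃CO⁻: pKₐ(t-BuOH) ≈ 18
hydride (H⁻): pKₐ(H₂) ≈ 36

bromide (Br⁻) > dihydrogen phosphate > azide (N₃⁻) > hydrosulfide (HS⁻) > methoxide (CH₃O⁻) > (CH₃)₃CO⁻ > hydride (H⁻)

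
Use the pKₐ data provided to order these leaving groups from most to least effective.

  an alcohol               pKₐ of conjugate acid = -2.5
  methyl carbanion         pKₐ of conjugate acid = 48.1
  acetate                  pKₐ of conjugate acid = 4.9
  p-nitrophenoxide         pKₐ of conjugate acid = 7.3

an alcohol > acetate > p-nitrophenoxide > methyl carbanion

Lower conjugate-acid pKₐ ⇒ weaker base ⇒ better leaving group.
Sorting by the given values: an alcohol (-2.5), acetate (4.9), p-nitrophenoxide (7.3), methyl carbanion (48.1).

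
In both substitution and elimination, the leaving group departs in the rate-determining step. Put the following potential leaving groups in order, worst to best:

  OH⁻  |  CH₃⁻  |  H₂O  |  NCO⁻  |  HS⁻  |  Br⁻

Br⁻: pKₐ(HBr) ≈ -9
H₂O: pKₐ(H₃O⁺) ≈ -1.7
NCO⁻: pKₐ(HOCN) ≈ 3.5
HS⁻: pKₐ(H₂S) ≈ 7
OH⁻: pKₐ(H₂O) ≈ 15.7
CH₃⁻: pKₐ(CH₄) ≈ 48
The question asks for worst first, so the sequence is read in increasing leaving-group ability.

CH₃⁻ < OH⁻ < HS⁻ < NCO⁻ < H₂O < Br⁻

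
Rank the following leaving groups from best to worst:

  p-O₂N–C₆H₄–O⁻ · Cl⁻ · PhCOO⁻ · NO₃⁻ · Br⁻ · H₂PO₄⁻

Br⁻ > Cl⁻ > NO₃⁻ > H₂PO₄⁻ > PhCOO⁻ > p-O₂N–C₆H₄–O⁻

Br⁻: pKₐ(HBr) ≈ -9
Cl⁻: pKₐ(HCl) ≈ -7 — moderately weak base
NO₃⁻: pKₐ(HNO₃) ≈ -1.3
H₂PO₄⁻: pKₐ(H₃PO₄) ≈ 2.1 — moderate base; biological leaving group after further activation
PhCOO⁻: pKₐ(C₆H₅COOH) ≈ 4.2 — aryl carboxylate
p-O₂N–C₆H₄–O⁻: pKₐ(p-nitrophenol) ≈ 7.2 — nitro group delocalises the charge; the classic chromogenic LG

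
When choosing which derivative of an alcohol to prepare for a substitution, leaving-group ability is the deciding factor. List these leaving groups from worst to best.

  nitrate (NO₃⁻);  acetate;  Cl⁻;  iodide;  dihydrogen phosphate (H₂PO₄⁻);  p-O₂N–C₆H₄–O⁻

p-O₂N–C₆H₄–O⁻ < acetate < dihydrogen phosphate (H₂PO₄⁻) < nitrate (NO₃⁻) < Cl⁻ < iodide

iodide: pKₐ(HI) ≈ -10 — large, highly polarisable; very weak base
Cl⁻: pKₐ(HCl) ≈ -7 — moderately weak base
nitrate (NO₃⁻): pKₐ(HNO₃) ≈ -1.3
dihydrogen phosphate (H₂PO₄⁻): pKₐ(H₃PO₄) ≈ 2.1
acetate: pKₐ(CH₃COOH) ≈ 4.8 — resonance-stabilised but still a weak base
p-O₂N–C₆H₄–O⁻: pKₐ(p-nitrophenol) ≈ 7.2 — nitro group delocalises the charge; the classic chromogenic LG
The question asks for worst first, so the sequence is read in increasing leaving-group ability.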